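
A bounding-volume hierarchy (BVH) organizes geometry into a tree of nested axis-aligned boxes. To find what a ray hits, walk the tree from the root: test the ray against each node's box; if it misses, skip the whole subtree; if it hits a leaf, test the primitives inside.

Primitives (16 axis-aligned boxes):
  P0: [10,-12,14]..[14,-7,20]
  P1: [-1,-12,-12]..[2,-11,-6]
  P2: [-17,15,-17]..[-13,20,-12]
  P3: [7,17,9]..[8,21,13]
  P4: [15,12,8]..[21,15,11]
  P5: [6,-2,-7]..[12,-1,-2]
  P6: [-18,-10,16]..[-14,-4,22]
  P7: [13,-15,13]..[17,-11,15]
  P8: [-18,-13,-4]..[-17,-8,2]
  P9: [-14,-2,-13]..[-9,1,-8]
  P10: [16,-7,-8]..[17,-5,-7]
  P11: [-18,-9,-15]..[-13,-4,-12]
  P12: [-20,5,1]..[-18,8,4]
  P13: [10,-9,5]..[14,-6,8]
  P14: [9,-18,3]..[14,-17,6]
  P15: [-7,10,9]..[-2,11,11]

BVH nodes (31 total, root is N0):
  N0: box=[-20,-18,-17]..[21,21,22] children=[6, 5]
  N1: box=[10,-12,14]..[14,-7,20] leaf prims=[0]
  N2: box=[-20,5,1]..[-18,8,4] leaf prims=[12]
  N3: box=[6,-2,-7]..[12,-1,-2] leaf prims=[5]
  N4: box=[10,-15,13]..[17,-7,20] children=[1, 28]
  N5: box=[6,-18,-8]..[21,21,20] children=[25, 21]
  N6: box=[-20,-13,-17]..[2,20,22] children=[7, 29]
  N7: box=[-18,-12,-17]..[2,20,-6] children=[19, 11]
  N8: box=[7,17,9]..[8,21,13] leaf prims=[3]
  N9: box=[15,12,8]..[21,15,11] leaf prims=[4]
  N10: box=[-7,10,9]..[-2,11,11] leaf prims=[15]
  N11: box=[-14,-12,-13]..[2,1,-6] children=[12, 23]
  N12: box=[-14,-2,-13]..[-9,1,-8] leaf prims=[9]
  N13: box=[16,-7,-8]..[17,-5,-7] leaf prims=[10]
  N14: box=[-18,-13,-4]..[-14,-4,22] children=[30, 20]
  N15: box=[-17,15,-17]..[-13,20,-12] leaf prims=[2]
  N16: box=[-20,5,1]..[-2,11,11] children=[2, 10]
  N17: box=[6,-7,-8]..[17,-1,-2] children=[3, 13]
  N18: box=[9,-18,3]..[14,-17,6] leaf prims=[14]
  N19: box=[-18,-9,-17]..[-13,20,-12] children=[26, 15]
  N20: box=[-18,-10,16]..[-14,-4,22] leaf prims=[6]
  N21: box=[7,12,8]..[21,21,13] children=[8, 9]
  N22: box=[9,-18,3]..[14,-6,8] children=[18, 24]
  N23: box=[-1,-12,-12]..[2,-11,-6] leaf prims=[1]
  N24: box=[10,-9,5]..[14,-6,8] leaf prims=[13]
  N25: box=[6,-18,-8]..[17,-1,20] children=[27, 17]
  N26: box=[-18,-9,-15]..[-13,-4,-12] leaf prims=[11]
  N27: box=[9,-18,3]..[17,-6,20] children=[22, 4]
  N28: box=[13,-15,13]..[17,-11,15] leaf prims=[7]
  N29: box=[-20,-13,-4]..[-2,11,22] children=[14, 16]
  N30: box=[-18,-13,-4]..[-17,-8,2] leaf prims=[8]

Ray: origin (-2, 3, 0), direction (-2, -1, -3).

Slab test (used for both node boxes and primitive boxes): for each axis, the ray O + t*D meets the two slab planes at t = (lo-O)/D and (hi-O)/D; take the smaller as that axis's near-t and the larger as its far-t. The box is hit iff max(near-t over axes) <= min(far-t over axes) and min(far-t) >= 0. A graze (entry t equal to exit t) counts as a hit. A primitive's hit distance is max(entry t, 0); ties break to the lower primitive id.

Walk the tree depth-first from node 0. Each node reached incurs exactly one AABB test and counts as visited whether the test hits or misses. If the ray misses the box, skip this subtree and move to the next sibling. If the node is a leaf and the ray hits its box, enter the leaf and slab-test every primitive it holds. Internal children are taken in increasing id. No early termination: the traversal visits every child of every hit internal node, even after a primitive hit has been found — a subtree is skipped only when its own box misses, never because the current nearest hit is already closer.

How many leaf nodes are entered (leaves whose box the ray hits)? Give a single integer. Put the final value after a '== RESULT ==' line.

Walk:
N0 x:[-23/2,9] y:[-18,21] z:[-22/3,17/3] -> hit [-22/3,17/3], descend [5, 6]
  N5 x:[-23/2,-4] y:[-18,21] z:[-20/3,8/3] -> miss, prune
  N6 x:[-2,9] y:[-17,16] z:[-22/3,17/3] -> hit [-2,17/3], descend [7, 29]
    N7 x:[-2,8] y:[-17,15] z:[2,17/3] -> hit [2,17/3], descend [11, 19]
      N11 x:[-2,6] y:[2,15] z:[2,13/3] -> hit [2,13/3], descend [12, 23]
        N12 x:[7/2,6] y:[2,5] z:[8/3,13/3] -> hit [7/2,13/3] leaf, test {P9@t=7/2}
        N23 x:[-2,-1/2] y:[14,15] z:[2,4] -> miss, prune
      N19 x:[11/2,8] y:[-17,12] z:[4,17/3] -> hit [11/2,17/3], descend [15, 26]
        N15 x:[11/2,15/2] y:[-17,-12] z:[4,17/3] -> miss, prune
        N26 x:[11/2,8] y:[7,12] z:[4,5] -> miss, prune
    N29 x:[0,9] y:[-8,16] z:[-22/3,4/3] -> hit [0,4/3], descend [14, 16]
      N14 x:[6,8] y:[7,16] z:[-22/3,4/3] -> miss, prune
      N16 x:[0,9] y:[-8,-2] z:[-11/3,-1/3] -> miss, prune

Visited [0, 5, 6, 7, 11, 12, 23, 19, 15, 26, 29, 14, 16]. Tests: 13 box, 1 leaf. Nearest: P9.

== RESULT ==
1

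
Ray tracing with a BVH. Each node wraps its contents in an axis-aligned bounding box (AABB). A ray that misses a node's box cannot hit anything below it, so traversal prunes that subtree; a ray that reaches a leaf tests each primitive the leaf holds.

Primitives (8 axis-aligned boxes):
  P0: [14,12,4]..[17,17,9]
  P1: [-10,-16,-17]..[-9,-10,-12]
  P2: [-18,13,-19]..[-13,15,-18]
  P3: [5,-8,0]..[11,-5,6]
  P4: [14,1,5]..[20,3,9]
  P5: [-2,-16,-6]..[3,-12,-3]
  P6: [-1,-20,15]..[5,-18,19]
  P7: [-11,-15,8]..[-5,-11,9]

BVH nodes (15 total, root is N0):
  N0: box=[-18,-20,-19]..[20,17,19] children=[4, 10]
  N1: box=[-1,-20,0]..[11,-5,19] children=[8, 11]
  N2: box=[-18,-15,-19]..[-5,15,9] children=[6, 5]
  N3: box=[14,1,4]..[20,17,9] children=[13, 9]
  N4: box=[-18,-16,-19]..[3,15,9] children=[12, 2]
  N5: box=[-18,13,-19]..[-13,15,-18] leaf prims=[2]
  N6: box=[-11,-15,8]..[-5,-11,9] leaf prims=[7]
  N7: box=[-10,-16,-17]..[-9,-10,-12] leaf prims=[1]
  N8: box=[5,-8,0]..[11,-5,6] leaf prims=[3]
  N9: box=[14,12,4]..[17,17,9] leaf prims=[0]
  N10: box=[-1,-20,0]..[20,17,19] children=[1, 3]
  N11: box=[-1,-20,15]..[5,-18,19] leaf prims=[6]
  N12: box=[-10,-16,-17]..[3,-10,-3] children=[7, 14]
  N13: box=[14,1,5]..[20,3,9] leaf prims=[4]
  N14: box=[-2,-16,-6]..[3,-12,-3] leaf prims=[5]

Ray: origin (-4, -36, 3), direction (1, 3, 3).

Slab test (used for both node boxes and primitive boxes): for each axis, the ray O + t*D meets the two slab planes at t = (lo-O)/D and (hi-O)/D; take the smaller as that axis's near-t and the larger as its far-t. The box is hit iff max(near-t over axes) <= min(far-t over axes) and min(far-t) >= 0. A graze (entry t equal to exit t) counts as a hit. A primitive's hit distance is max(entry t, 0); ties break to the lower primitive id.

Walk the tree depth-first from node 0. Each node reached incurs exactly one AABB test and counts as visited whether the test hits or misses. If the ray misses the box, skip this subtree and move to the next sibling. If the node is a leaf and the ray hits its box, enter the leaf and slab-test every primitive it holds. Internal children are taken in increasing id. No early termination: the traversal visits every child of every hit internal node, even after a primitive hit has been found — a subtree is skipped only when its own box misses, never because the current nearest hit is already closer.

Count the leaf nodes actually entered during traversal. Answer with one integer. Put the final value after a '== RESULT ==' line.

Trace the traversal:
N0 x:[-14,24] y:[16/3,53/3] z:[-22/3,16/3] -> hit [16/3,16/3], descend [4, 10]
  N4 x:[-14,7] y:[20/3,17] z:[-22/3,2] -> miss, prune
  N10 x:[3,24] y:[16/3,53/3] z:[-1,16/3] -> hit [16/3,16/3], descend [1, 3]
    N1 x:[3,15] y:[16/3,31/3] z:[-1,16/3] -> hit [16/3,16/3], descend [8, 11]
      N8 x:[9,15] y:[28/3,31/3] z:[-1,1] -> miss, prune
      N11 x:[3,9] y:[16/3,6] z:[4,16/3] -> hit [16/3,16/3] leaf, test {P6@t=16/3}
    N3 x:[18,24] y:[37/3,53/3] z:[1/3,2] -> miss, prune

Visited [0, 4, 10, 1, 8, 11, 3]. Tests: 7 box, 1 leaf. Nearest: P6.

== RESULT ==
1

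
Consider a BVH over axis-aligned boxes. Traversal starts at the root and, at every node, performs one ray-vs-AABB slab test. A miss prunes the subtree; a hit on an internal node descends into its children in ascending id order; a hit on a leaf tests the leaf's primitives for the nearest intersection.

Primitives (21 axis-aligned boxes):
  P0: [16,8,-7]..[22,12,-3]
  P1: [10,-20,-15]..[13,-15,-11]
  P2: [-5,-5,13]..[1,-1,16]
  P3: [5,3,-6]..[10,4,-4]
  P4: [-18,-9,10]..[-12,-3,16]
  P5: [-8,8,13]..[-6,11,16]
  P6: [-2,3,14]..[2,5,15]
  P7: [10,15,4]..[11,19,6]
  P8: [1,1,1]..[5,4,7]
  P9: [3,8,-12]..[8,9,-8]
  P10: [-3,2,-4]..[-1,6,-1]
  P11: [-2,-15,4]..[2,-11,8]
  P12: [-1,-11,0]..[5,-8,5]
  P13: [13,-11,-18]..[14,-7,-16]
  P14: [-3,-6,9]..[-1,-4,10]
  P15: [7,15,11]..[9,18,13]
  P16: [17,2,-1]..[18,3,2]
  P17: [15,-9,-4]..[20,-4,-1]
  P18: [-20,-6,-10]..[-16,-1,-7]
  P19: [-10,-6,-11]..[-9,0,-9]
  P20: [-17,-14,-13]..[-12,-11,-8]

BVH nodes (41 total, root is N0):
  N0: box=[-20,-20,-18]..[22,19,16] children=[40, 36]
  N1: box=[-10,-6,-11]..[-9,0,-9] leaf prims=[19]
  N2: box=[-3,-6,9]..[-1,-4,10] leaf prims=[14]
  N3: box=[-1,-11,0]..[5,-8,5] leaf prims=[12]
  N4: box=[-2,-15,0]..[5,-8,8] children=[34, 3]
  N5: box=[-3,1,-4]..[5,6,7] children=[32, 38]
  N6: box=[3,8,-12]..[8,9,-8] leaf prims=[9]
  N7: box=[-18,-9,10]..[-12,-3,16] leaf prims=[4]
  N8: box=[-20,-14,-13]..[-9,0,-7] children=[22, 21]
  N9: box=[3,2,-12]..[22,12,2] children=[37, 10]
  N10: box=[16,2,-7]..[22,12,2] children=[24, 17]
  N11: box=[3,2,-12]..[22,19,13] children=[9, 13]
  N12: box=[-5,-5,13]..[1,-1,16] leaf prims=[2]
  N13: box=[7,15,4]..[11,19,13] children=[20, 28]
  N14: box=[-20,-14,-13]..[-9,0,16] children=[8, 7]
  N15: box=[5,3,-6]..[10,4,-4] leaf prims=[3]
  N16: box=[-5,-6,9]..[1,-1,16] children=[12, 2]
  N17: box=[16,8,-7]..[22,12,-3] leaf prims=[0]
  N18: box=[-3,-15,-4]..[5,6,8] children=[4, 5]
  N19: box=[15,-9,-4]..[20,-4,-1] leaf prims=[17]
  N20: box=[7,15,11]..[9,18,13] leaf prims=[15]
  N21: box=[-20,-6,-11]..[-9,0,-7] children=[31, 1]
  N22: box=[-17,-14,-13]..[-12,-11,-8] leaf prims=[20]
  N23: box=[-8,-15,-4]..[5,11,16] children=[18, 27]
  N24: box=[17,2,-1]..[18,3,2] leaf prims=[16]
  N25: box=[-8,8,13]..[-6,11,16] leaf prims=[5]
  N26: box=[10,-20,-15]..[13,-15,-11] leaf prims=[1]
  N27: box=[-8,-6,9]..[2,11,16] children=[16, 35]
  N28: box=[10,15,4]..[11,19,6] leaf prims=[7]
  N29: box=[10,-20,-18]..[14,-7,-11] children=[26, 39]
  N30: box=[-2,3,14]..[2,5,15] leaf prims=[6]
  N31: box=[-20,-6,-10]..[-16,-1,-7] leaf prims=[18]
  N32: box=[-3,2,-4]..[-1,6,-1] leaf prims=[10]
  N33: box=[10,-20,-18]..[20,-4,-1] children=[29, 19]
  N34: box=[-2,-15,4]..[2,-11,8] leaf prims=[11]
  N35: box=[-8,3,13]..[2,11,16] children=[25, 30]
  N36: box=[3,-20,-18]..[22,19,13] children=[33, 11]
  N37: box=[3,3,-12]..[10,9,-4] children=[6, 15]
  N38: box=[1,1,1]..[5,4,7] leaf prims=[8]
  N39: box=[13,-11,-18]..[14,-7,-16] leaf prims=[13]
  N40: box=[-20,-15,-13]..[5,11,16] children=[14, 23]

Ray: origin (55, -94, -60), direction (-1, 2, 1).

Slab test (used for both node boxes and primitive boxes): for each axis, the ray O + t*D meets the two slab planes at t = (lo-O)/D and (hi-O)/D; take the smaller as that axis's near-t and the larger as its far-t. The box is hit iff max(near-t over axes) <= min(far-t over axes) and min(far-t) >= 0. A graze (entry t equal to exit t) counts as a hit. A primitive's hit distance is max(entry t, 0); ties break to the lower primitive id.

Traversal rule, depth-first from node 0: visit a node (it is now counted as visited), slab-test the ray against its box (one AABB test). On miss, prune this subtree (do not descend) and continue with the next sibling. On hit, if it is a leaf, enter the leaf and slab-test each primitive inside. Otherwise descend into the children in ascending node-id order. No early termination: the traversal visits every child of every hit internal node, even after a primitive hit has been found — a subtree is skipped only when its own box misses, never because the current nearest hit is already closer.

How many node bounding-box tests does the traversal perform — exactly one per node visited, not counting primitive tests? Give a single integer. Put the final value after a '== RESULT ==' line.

Traverse from the root:
N0 x:[33,75] y:[37,113/2] z:[42,76] -> hit [42,113/2], descend [36, 40]
  N36 x:[33,52] y:[37,113/2] z:[42,73] -> hit [42,52], descend [11, 33]
    N11 x:[33,52] y:[48,113/2] z:[48,73] -> hit [48,52], descend [9, 13]
      N9 x:[33,52] y:[48,53] z:[48,62] -> hit [48,52], descend [10, 37]
        N10 x:[33,39] y:[48,53] z:[53,62] -> miss, prune
        N37 x:[45,52] y:[97/2,103/2] z:[48,56] -> hit [97/2,103/2], descend [6, 15]
          N6 x:[47,52] y:[51,103/2] z:[48,52] -> hit [51,103/2] leaf, test {P9@t=51}
          N15 x:[45,50] y:[97/2,49] z:[54,56] -> miss, prune
      N13 x:[44,48] y:[109/2,113/2] z:[64,73] -> miss, prune
    N33 x:[35,45] y:[37,45] z:[42,59] -> hit [42,45], descend [19, 29]
      N19 x:[35,40] y:[85/2,45] z:[56,59] -> miss, prune
      N29 x:[41,45] y:[37,87/2] z:[42,49] -> hit [42,87/2], descend [26, 39]
        N26 x:[42,45] y:[37,79/2] z:[45,49] -> miss, prune
        N39 x:[41,42] y:[83/2,87/2] z:[42,44] -> hit [42,42] leaf, test {P13@t=42}
  N40 x:[50,75] y:[79/2,105/2] z:[47,76] -> hit [50,105/2], descend [14, 23]
    N14 x:[64,75] y:[40,47] z:[47,76] -> miss, prune
    N23 x:[50,63] y:[79/2,105/2] z:[56,76] -> miss, prune

Visited [0, 36, 11, 9, 10, 37, 6, 15, 13, 33, 19, 29, 26, 39, 40, 14, 23]. Tests: 17 box, 2 leaf. Nearest: P13.

== RESULT ==
17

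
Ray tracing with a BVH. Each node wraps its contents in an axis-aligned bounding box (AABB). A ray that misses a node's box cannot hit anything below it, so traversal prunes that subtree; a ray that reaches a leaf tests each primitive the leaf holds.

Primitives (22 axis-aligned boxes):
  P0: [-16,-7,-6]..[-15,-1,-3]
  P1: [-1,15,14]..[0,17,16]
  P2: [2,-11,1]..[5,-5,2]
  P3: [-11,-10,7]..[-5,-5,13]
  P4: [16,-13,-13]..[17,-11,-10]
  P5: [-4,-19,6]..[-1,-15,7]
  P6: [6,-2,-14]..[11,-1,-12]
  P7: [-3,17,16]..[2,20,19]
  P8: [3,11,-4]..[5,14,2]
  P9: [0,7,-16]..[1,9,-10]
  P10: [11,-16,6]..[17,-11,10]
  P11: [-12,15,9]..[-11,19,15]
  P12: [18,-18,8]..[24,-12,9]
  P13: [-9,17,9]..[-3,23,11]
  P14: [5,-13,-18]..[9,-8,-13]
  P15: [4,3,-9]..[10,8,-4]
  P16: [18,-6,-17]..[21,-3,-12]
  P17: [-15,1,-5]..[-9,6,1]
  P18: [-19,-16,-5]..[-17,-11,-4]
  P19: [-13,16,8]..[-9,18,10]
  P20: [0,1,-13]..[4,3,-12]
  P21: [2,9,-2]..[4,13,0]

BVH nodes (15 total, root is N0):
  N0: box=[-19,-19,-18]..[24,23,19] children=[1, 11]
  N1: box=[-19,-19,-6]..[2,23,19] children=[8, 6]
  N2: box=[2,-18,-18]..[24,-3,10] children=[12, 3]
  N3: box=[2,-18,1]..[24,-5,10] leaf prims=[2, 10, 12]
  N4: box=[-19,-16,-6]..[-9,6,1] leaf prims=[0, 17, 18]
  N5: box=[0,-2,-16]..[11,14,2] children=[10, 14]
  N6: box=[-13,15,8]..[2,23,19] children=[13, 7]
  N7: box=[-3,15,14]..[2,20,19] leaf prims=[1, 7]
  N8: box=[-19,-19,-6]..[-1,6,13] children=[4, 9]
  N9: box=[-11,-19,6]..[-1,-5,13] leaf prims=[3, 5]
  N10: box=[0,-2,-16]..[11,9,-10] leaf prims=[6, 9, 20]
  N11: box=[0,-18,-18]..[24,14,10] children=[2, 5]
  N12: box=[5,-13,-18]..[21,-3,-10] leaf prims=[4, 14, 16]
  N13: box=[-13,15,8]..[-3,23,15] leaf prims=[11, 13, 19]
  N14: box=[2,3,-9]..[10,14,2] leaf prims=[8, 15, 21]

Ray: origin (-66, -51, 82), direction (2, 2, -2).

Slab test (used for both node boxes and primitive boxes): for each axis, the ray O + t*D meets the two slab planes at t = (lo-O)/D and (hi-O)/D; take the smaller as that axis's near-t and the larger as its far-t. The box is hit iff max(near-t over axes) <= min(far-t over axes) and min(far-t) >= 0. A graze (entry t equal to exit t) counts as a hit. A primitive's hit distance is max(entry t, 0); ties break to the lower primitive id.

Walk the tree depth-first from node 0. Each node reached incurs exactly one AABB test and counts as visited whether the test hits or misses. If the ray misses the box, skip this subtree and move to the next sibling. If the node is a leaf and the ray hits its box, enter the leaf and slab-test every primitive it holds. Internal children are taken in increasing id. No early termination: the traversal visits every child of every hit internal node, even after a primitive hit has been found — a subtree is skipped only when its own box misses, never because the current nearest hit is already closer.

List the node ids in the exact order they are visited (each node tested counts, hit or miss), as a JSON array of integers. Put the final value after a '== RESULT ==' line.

Traverse from the root:
N0 x:[47/2,45] y:[16,37] z:[63/2,50] -> hit [63/2,37], descend [1, 11]
  N1 x:[47/2,34] y:[16,37] z:[63/2,44] -> hit [63/2,34], descend [6, 8]
    N6 x:[53/2,34] y:[33,37] z:[63/2,37] -> hit [33,34], descend [7, 13]
      N7 x:[63/2,34] y:[33,71/2] z:[63/2,34] -> hit [33,34] leaf, test {P1@t=33, P7(miss)}
      N13 x:[53/2,63/2] y:[33,37] z:[67/2,37] -> miss, prune
    N8 x:[47/2,65/2] y:[16,57/2] z:[69/2,44] -> miss, prune
  N11 x:[33,45] y:[33/2,65/2] z:[36,50] -> miss, prune

Visited [0, 1, 6, 7, 13, 8, 11]. Tests: 7 box, 1 leaf. Nearest: P1.

== RESULT ==
[0, 1, 6, 7, 13, 8, 11]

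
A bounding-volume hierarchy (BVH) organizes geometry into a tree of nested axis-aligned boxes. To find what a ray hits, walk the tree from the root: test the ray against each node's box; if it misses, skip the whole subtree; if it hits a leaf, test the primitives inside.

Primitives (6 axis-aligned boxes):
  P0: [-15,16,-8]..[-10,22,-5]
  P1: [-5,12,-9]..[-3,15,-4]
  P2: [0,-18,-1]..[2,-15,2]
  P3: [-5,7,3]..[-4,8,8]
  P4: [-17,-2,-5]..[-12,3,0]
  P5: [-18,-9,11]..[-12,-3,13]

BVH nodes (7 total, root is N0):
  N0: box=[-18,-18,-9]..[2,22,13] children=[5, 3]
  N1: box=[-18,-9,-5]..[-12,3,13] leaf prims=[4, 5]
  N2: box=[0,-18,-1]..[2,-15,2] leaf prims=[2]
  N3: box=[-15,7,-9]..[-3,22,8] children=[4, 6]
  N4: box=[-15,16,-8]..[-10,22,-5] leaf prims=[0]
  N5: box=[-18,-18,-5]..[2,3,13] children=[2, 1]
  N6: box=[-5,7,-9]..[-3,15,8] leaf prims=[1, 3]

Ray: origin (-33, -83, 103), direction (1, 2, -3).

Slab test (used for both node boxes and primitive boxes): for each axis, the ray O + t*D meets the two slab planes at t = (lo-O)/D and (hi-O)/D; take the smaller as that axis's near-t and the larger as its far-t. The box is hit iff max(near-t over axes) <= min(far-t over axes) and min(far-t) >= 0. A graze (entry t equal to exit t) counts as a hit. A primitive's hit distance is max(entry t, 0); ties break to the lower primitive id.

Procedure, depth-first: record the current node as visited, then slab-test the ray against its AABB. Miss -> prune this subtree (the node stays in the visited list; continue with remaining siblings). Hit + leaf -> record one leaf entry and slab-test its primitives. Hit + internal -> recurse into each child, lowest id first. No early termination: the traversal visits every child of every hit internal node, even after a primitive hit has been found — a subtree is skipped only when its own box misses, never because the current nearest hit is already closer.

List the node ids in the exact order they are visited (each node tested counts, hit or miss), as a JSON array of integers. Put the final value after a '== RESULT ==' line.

Trace the traversal:
N0 x:[15,35] y:[65/2,105/2] z:[30,112/3] -> hit [65/2,35], descend [3, 5]
  N3 x:[18,30] y:[45,105/2] z:[95/3,112/3] -> miss, prune
  N5 x:[15,35] y:[65/2,43] z:[30,36] -> hit [65/2,35], descend [1, 2]
    N1 x:[15,21] y:[37,43] z:[30,36] -> miss, prune
    N2 x:[33,35] y:[65/2,34] z:[101/3,104/3] -> hit [101/3,34] leaf, test {P2@t=101/3}

Visited [0, 3, 5, 1, 2]. Tests: 5 box, 1 leaf. Nearest: P2.

== RESULT ==
[0, 3, 5, 1, 2]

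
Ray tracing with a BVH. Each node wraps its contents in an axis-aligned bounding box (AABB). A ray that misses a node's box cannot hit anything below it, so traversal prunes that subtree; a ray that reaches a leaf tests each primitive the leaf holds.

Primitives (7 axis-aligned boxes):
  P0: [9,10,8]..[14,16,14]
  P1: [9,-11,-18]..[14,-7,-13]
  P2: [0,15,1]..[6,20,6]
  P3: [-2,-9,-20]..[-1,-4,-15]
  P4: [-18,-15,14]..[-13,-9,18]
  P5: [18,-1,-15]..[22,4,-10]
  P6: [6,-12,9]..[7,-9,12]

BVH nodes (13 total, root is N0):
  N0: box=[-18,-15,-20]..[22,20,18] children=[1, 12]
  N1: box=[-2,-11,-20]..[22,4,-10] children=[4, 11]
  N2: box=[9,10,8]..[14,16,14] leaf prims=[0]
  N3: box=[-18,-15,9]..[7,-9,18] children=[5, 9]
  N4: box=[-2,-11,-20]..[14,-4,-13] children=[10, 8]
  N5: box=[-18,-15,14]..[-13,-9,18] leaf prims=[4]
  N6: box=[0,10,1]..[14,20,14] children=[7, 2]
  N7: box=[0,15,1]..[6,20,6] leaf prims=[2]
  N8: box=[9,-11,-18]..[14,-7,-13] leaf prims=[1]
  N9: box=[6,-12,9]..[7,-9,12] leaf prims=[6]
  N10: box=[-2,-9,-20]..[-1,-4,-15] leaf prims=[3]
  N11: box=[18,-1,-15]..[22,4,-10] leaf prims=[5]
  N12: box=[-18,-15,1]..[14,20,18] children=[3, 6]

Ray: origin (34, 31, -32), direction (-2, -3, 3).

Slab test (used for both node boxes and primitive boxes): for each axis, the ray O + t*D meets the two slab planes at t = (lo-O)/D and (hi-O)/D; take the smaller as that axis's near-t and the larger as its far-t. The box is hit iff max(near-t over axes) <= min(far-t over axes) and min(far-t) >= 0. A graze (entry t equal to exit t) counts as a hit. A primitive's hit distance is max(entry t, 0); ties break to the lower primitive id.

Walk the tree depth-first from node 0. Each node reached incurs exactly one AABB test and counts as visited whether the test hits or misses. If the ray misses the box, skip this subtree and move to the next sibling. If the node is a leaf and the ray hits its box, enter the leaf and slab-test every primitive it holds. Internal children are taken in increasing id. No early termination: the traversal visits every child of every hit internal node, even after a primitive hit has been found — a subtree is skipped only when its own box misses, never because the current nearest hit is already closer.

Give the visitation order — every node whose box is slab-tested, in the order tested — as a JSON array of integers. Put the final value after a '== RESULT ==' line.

Walk:
N0 x:[6,26] y:[11/3,46/3] z:[4,50/3] -> hit [6,46/3], descend [1, 12]
  N1 x:[6,18] y:[9,14] z:[4,22/3] -> miss, prune
  N12 x:[10,26] y:[11/3,46/3] z:[11,50/3] -> hit [11,46/3], descend [3, 6]
    N3 x:[27/2,26] y:[40/3,46/3] z:[41/3,50/3] -> hit [41/3,46/3], descend [5, 9]
      N5 x:[47/2,26] y:[40/3,46/3] z:[46/3,50/3] -> miss, prune
      N9 x:[27/2,14] y:[40/3,43/3] z:[41/3,44/3] -> hit [41/3,14] leaf, test {P6@t=41/3}
    N6 x:[10,17] y:[11/3,7] z:[11,46/3] -> miss, prune

7 AABB tests over nodes [0, 1, 12, 3, 5, 9, 6]; 1 leaf entered; closest P6.

== RESULT ==
[0, 1, 12, 3, 5, 9, 6]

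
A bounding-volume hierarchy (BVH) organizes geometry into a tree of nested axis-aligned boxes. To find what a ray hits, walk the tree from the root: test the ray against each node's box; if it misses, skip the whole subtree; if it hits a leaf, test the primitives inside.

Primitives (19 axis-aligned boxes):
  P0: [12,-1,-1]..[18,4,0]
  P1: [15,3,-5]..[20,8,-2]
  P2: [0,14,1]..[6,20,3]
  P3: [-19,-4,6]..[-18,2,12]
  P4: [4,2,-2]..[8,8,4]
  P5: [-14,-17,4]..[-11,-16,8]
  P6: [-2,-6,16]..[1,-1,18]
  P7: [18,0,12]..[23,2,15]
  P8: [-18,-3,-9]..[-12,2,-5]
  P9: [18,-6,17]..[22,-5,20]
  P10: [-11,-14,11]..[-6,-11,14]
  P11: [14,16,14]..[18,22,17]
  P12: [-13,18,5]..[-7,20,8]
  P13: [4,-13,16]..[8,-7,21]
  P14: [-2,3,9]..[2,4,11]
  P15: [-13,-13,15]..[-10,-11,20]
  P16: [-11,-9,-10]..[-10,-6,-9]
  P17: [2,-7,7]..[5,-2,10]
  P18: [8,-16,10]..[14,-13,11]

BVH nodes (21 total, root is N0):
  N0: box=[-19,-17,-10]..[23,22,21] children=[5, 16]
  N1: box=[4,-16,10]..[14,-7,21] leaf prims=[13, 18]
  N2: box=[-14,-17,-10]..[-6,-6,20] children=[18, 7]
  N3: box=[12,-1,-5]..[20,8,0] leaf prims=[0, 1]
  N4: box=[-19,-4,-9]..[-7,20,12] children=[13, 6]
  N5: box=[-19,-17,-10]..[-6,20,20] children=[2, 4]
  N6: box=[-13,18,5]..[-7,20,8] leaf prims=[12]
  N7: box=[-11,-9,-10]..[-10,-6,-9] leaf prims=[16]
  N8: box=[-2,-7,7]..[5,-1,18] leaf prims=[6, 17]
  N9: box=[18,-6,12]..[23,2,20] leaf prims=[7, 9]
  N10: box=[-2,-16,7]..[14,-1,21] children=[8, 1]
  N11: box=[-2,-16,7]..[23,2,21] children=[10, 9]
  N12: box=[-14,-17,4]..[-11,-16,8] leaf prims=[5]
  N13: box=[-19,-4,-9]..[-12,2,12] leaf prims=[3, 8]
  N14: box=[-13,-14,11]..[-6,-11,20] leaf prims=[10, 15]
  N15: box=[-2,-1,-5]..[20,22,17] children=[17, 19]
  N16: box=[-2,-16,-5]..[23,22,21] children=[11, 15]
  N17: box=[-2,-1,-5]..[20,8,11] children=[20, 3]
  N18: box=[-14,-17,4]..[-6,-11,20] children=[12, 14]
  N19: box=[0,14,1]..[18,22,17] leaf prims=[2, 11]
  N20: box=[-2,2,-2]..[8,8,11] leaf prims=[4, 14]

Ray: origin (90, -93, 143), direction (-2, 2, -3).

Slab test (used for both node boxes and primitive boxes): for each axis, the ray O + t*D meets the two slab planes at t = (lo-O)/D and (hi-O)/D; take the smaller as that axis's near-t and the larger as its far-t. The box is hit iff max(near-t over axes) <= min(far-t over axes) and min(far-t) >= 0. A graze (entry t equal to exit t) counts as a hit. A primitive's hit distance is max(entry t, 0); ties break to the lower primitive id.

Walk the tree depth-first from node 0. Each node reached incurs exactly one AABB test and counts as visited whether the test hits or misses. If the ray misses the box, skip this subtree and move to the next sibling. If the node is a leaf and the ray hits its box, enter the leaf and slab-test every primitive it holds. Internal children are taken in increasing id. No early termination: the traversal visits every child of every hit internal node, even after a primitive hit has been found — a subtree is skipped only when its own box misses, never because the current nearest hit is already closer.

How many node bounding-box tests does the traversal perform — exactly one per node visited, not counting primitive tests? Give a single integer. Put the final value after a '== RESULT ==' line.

Trace the traversal:
N0 x:[67/2,109/2] y:[38,115/2] z:[122/3,51] -> hit [122/3,51], descend [5, 16]
  N5 x:[48,109/2] y:[38,113/2] z:[41,51] -> hit [48,51], descend [2, 4]
    N2 x:[48,52] y:[38,87/2] z:[41,51] -> miss, prune
    N4 x:[97/2,109/2] y:[89/2,113/2] z:[131/3,152/3] -> hit [97/2,152/3], descend [6, 13]
      N6 x:[97/2,103/2] y:[111/2,113/2] z:[45,46] -> miss, prune
      N13 x:[51,109/2] y:[89/2,95/2] z:[131/3,152/3] -> miss, prune
  N16 x:[67/2,46] y:[77/2,115/2] z:[122/3,148/3] -> hit [122/3,46], descend [11, 15]
    N11 x:[67/2,46] y:[77/2,95/2] z:[122/3,136/3] -> hit [122/3,136/3], descend [9, 10]
      N9 x:[67/2,36] y:[87/2,95/2] z:[41,131/3] -> miss, prune
      N10 x:[38,46] y:[77/2,46] z:[122/3,136/3] -> hit [122/3,136/3], descend [1, 8]
        N1 x:[38,43] y:[77/2,43] z:[122/3,133/3] -> hit [122/3,43] leaf, test {P13@t=41, P18(miss)}
        N8 x:[85/2,46] y:[43,46] z:[125/3,136/3] -> hit [43,136/3] leaf, test {P6(miss), P17(miss)}
    N15 x:[35,46] y:[46,115/2] z:[42,148/3] -> hit [46,46], descend [17, 19]
      N17 x:[35,46] y:[46,101/2] z:[44,148/3] -> hit [46,46], descend [3, 20]
        N3 x:[35,39] y:[46,101/2] z:[143/3,148/3] -> miss, prune
        N20 x:[41,46] y:[95/2,101/2] z:[44,145/3] -> miss, prune
      N19 x:[36,45] y:[107/2,115/2] z:[42,142/3] -> miss, prune

17 AABB tests over nodes [0, 5, 2, 4, 6, 13, 16, 11, 9, 10, 1, 8, 15, 17, 3, 20, 19]; 2 leaves entered; closest P13.

== RESULT ==
17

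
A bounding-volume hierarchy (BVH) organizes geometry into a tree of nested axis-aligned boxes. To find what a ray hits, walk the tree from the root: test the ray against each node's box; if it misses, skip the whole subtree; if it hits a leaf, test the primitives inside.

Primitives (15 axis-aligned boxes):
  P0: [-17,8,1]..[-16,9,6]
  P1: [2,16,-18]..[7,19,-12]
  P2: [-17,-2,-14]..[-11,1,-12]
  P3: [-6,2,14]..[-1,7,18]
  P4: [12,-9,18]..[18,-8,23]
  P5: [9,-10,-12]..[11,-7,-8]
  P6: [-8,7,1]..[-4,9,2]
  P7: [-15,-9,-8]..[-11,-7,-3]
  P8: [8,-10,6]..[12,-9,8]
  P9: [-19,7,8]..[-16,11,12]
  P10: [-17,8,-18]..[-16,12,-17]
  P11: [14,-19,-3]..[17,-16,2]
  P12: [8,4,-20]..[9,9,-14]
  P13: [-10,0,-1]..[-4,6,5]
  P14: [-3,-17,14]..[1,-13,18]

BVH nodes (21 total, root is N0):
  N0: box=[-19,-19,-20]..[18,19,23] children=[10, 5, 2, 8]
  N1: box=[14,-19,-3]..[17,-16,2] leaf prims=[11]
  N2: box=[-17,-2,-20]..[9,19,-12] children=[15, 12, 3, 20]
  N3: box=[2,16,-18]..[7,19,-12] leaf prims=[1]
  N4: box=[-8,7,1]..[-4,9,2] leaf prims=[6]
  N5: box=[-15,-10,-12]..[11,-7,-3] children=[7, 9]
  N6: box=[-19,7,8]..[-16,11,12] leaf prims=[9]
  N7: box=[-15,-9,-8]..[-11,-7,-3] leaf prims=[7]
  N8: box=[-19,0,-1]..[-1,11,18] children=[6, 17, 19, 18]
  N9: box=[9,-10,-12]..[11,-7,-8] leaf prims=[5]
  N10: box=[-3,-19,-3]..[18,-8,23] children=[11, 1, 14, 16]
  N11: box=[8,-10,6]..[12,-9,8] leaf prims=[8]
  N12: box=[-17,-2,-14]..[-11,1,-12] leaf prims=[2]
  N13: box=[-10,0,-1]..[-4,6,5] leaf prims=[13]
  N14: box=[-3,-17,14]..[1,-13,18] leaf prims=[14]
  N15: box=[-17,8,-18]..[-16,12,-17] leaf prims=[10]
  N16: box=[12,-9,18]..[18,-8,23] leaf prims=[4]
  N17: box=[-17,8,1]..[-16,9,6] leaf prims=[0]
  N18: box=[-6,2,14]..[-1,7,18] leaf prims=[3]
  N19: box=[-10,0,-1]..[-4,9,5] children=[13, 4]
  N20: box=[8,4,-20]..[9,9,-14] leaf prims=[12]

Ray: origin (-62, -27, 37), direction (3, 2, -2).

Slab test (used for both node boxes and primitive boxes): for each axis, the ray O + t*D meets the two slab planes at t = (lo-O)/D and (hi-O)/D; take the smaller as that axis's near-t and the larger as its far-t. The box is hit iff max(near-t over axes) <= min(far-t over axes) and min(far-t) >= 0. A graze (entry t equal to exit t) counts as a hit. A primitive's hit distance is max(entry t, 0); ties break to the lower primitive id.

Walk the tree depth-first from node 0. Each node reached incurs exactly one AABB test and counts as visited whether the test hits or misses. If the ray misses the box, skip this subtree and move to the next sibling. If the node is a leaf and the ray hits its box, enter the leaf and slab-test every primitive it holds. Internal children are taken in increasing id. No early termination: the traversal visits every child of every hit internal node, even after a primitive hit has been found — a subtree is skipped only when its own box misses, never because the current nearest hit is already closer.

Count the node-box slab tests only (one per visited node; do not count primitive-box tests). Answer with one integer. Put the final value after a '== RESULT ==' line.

Traverse from the root:
N0 x:[43/3,80/3] y:[4,23] z:[7,57/2] -> hit [43/3,23], descend [2, 5, 8, 10]
  N2 x:[15,71/3] y:[25/2,23] z:[49/2,57/2] -> miss, prune
  N5 x:[47/3,73/3] y:[17/2,10] z:[20,49/2] -> miss, prune
  N8 x:[43/3,61/3] y:[27/2,19] z:[19/2,19] -> hit [43/3,19], descend [6, 17, 18, 19]
    N6 x:[43/3,46/3] y:[17,19] z:[25/2,29/2] -> miss, prune
    N17 x:[15,46/3] y:[35/2,18] z:[31/2,18] -> miss, prune
    N18 x:[56/3,61/3] y:[29/2,17] z:[19/2,23/2] -> miss, prune
    N19 x:[52/3,58/3] y:[27/2,18] z:[16,19] -> hit [52/3,18], descend [4, 13]
      N4 x:[18,58/3] y:[17,18] z:[35/2,18] -> hit [18,18] leaf, test {P6@t=18}
      N13 x:[52/3,58/3] y:[27/2,33/2] z:[16,19] -> miss, prune
  N10 x:[59/3,80/3] y:[4,19/2] z:[7,20] -> miss, prune

11 AABB tests over nodes [0, 2, 5, 8, 6, 17, 18, 19, 4, 13, 10]; 1 leaf entered; closest P6.

== RESULT ==
11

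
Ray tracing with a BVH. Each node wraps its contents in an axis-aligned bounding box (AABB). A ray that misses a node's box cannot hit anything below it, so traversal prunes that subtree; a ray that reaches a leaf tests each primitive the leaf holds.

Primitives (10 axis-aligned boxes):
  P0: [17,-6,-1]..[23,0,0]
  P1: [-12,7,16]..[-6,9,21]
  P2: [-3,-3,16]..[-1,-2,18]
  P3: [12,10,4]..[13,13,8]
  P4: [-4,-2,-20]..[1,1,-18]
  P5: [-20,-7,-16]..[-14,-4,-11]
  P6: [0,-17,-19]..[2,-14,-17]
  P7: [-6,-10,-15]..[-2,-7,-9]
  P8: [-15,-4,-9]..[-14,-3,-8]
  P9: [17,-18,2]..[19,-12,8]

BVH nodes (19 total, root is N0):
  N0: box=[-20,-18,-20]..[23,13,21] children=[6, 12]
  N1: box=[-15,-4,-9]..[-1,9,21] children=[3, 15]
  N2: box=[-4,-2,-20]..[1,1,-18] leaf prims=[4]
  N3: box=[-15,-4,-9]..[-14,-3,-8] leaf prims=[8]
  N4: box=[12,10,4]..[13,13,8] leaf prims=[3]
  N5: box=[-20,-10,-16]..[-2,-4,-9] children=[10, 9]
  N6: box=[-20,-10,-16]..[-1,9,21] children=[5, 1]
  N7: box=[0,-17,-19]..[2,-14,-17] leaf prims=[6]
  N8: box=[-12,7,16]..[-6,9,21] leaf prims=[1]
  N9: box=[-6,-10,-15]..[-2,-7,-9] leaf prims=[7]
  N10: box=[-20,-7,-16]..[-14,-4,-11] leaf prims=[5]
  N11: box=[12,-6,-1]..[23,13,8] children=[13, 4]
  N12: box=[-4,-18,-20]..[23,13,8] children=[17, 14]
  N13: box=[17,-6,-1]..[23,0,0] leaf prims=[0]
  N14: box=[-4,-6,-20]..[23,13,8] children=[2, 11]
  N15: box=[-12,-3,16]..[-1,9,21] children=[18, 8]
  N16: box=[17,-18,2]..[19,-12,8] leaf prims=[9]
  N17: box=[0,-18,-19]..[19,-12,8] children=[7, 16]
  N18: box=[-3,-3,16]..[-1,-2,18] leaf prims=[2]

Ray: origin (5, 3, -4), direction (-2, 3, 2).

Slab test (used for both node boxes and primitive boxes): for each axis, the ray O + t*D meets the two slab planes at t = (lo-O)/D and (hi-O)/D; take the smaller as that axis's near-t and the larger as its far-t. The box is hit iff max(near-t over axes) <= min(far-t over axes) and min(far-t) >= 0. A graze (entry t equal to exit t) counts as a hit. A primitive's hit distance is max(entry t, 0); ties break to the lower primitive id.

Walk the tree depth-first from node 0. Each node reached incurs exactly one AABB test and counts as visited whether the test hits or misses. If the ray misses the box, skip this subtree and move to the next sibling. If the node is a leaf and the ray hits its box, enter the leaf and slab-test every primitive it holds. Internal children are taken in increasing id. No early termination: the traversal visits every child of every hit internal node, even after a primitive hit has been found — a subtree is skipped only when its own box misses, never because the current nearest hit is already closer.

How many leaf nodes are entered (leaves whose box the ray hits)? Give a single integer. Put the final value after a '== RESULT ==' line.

Trace the traversal:
N0 x:[-9,25/2] y:[-7,10/3] z:[-8,25/2] -> hit [-7,10/3], descend [6, 12]
  N6 x:[3,25/2] y:[-13/3,2] z:[-6,25/2] -> miss, prune
  N12 x:[-9,9/2] y:[-7,10/3] z:[-8,6] -> hit [-7,10/3], descend [14, 17]
    N14 x:[-9,9/2] y:[-3,10/3] z:[-8,6] -> hit [-3,10/3], descend [2, 11]
      N2 x:[2,9/2] y:[-5/3,-2/3] z:[-8,-7] -> miss, prune
      N11 x:[-9,-7/2] y:[-3,10/3] z:[3/2,6] -> miss, prune
    N17 x:[-7,5/2] y:[-7,-5] z:[-15/2,6] -> miss, prune

order=[0, 6, 12, 14, 2, 11, 17]  |boxes|=7  |leaves|=0  hit=miss

== RESULT ==
0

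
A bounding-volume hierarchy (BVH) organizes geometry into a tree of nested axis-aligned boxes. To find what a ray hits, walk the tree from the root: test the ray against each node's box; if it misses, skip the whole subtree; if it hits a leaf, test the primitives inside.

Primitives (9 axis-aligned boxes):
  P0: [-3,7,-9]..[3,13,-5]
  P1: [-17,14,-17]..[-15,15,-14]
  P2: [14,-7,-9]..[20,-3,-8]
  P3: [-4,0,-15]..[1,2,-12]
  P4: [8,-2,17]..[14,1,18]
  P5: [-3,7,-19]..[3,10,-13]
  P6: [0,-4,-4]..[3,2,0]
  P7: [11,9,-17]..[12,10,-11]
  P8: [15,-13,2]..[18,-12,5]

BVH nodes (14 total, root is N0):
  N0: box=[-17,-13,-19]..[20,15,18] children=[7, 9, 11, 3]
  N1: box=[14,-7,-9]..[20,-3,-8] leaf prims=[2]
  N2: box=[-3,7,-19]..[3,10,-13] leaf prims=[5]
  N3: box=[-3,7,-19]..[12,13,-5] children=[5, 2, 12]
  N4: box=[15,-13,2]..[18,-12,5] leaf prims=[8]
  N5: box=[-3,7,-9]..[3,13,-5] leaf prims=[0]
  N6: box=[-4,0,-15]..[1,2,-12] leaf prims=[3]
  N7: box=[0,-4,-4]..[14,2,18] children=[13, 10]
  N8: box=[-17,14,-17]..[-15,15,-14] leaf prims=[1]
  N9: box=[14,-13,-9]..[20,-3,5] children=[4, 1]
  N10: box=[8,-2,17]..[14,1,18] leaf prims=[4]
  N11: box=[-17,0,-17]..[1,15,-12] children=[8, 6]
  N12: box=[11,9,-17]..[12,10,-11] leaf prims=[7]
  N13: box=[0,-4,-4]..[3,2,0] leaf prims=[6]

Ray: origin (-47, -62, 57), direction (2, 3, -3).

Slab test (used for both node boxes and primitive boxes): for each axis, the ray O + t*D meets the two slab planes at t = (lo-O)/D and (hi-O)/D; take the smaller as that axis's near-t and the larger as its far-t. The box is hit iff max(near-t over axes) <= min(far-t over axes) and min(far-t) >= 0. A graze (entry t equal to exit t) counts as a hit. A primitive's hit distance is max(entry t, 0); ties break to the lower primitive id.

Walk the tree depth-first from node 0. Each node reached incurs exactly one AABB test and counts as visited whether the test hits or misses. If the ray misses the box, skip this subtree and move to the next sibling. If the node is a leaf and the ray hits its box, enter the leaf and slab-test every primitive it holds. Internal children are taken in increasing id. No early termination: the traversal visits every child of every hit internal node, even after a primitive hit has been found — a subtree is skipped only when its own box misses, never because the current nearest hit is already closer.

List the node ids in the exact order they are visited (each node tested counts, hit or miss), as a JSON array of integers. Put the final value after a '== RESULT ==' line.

Traverse from the root:
N0 x:[15,67/2] y:[49/3,77/3] z:[13,76/3] -> hit [49/3,76/3], descend [3, 7, 9, 11]
  N3 x:[22,59/2] y:[23,25] z:[62/3,76/3] -> hit [23,25], descend [2, 5, 12]
    N2 x:[22,25] y:[23,24] z:[70/3,76/3] -> hit [70/3,24] leaf, test {P5@t=70/3}
    N5 x:[22,25] y:[23,25] z:[62/3,22] -> miss, prune
    N12 x:[29,59/2] y:[71/3,24] z:[68/3,74/3] -> miss, prune
  N7 x:[47/2,61/2] y:[58/3,64/3] z:[13,61/3] -> miss, prune
  N9 x:[61/2,67/2] y:[49/3,59/3] z:[52/3,22] -> miss, prune
  N11 x:[15,24] y:[62/3,77/3] z:[23,74/3] -> hit [23,24], descend [6, 8]
    N6 x:[43/2,24] y:[62/3,64/3] z:[23,24] -> miss, prune
    N8 x:[15,16] y:[76/3,77/3] z:[71/3,74/3] -> miss, prune

10 AABB tests over nodes [0, 3, 2, 5, 12, 7, 9, 11, 6, 8]; 1 leaf entered; closest P5.

== RESULT ==
[0, 3, 2, 5, 12, 7, 9, 11, 6, 8]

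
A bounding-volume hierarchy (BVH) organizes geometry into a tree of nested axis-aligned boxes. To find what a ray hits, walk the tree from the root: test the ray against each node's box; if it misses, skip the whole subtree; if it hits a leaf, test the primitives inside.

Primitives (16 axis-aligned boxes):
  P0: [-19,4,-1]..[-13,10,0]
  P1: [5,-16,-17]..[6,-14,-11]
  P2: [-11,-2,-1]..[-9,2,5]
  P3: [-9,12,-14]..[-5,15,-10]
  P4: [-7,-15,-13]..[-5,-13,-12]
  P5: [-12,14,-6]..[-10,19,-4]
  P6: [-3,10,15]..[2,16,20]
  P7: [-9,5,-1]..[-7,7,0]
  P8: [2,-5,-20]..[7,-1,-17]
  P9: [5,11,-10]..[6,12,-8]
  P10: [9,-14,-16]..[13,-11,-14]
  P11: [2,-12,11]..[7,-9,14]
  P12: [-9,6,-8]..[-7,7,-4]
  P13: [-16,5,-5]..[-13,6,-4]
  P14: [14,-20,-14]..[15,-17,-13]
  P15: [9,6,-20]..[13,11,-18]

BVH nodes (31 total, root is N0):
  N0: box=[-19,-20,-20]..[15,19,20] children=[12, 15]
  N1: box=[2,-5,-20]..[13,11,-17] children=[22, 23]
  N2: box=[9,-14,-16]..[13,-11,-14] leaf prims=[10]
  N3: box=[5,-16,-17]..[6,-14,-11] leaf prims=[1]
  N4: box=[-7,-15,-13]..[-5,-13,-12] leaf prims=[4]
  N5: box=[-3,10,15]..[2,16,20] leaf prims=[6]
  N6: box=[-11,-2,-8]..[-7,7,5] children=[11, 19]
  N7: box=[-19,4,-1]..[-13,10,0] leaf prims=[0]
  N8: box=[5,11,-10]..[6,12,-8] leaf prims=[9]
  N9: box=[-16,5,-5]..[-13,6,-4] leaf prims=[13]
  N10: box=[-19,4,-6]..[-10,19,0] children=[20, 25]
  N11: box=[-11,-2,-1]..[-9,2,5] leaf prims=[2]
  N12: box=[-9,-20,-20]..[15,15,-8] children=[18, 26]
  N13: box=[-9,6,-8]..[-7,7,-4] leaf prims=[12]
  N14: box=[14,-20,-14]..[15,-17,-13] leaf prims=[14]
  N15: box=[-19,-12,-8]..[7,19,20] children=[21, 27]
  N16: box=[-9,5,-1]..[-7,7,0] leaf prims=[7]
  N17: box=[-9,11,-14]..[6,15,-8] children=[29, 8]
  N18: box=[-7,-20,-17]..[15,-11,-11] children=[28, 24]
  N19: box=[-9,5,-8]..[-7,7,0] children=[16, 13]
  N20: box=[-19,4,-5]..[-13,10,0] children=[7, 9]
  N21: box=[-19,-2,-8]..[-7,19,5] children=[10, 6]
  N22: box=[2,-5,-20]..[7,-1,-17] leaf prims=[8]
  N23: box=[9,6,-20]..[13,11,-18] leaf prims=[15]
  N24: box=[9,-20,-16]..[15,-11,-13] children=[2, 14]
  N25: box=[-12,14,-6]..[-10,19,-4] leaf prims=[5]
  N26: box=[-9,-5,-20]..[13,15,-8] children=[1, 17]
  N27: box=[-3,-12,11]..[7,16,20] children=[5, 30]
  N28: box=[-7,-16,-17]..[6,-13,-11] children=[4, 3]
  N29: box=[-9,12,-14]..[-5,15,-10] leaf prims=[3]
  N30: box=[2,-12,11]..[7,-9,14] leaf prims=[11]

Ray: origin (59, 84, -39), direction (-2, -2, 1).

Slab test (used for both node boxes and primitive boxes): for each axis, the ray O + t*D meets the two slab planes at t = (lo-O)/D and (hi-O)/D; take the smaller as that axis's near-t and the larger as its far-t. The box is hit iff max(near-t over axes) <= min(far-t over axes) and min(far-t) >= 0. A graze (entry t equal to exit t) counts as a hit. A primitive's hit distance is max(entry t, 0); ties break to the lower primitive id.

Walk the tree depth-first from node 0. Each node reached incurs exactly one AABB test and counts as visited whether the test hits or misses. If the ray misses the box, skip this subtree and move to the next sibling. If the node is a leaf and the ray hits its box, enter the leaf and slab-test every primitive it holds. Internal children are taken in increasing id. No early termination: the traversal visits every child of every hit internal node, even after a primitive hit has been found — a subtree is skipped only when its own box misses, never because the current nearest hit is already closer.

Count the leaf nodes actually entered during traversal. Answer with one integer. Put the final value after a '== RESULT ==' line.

Trace the traversal:
N0 x:[22,39] y:[65/2,52] z:[19,59] -> hit [65/2,39], descend [12, 15]
  N12 x:[22,34] y:[69/2,52] z:[19,31] -> miss, prune
  N15 x:[26,39] y:[65/2,48] z:[31,59] -> hit [65/2,39], descend [21, 27]
    N21 x:[33,39] y:[65/2,43] z:[31,44] -> hit [33,39], descend [6, 10]
      N6 x:[33,35] y:[77/2,43] z:[31,44] -> miss, prune
      N10 x:[69/2,39] y:[65/2,40] z:[33,39] -> hit [69/2,39], descend [20, 25]
        N20 x:[36,39] y:[37,40] z:[34,39] -> hit [37,39], descend [7, 9]
          N7 x:[36,39] y:[37,40] z:[38,39] -> hit [38,39] leaf, test {P0@t=38}
          N9 x:[36,75/2] y:[39,79/2] z:[34,35] -> miss, prune
        N25 x:[69/2,71/2] y:[65/2,35] z:[33,35] -> hit [69/2,35] leaf, test {P5@t=69/2}
    N27 x:[26,31] y:[34,48] z:[50,59] -> miss, prune

order=[0, 12, 15, 21, 6, 10, 20, 7, 9, 25, 27]  |boxes|=11  |leaves|=2  hit=P5

== RESULT ==
2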